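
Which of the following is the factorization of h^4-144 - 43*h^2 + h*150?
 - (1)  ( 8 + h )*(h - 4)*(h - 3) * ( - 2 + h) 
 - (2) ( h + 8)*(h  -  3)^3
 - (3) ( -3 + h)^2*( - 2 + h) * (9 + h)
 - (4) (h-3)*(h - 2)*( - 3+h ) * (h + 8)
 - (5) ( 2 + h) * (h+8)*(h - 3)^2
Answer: 4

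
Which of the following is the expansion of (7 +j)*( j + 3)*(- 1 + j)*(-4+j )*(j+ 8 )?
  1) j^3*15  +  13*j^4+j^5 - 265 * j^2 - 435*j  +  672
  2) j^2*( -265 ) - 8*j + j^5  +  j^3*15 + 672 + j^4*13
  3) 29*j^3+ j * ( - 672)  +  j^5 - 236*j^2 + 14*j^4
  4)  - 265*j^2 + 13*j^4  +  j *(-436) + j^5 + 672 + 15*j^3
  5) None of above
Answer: 4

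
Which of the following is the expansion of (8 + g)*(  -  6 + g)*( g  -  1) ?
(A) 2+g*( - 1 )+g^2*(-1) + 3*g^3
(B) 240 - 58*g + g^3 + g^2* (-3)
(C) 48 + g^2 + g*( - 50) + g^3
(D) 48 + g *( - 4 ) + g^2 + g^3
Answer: C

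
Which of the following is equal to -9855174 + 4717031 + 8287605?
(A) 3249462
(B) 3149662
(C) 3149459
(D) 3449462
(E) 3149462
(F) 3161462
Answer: E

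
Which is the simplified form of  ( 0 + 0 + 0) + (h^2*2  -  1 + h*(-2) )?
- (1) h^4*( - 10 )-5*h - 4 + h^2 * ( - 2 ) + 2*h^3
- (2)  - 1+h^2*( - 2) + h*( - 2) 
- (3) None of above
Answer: 3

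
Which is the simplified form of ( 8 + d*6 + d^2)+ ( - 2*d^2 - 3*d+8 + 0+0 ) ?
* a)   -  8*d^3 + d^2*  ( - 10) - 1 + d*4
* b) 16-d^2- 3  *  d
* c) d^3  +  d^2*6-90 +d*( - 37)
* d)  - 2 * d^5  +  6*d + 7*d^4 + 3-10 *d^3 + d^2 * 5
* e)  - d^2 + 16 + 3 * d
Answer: e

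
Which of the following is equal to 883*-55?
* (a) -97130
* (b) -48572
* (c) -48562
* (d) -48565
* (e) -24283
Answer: d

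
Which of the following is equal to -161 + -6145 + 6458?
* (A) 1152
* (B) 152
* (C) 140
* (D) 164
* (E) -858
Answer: B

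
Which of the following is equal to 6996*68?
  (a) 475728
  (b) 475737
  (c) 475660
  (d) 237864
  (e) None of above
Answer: a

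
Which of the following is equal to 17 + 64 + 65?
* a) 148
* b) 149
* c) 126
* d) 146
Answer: d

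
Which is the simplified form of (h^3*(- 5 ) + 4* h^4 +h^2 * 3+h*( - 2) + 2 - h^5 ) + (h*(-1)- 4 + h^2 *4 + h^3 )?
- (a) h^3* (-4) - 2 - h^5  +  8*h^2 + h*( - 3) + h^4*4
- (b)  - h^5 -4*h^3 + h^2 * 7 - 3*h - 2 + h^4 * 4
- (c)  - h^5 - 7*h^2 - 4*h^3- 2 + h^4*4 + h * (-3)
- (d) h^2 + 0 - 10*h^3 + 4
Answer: b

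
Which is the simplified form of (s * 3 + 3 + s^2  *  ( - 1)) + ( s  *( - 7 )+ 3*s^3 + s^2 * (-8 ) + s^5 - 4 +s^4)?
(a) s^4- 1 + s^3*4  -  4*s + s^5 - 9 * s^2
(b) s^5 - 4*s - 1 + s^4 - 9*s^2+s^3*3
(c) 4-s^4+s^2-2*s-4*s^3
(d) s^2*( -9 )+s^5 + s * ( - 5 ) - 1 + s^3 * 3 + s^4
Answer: b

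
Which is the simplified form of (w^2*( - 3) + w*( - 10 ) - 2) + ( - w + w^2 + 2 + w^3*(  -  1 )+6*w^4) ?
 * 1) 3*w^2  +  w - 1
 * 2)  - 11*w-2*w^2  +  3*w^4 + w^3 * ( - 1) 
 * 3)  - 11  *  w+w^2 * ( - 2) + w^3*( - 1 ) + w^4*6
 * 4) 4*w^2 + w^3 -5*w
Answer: 3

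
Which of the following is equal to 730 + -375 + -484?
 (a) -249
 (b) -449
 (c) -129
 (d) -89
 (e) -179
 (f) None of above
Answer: c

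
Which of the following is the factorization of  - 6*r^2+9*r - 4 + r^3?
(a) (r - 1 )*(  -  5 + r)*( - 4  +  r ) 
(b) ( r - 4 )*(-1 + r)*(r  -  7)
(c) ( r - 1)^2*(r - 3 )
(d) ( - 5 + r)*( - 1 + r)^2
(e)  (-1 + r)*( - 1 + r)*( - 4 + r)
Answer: e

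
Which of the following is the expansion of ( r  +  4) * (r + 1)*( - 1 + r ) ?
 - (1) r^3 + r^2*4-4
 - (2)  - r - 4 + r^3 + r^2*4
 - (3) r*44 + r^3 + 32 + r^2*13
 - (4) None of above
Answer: 2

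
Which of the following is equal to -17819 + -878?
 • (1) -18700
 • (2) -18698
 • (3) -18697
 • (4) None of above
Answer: 3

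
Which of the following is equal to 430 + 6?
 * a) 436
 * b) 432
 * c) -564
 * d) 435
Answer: a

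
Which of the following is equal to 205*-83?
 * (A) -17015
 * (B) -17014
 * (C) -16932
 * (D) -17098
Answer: A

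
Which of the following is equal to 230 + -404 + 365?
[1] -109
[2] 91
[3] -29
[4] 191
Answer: 4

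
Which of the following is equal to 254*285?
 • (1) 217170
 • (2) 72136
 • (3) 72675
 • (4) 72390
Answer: 4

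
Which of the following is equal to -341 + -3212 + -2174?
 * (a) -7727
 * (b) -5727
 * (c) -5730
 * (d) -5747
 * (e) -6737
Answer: b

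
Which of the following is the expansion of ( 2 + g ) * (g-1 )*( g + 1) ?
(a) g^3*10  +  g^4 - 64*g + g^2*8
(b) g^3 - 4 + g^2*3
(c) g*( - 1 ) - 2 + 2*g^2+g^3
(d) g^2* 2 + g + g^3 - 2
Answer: c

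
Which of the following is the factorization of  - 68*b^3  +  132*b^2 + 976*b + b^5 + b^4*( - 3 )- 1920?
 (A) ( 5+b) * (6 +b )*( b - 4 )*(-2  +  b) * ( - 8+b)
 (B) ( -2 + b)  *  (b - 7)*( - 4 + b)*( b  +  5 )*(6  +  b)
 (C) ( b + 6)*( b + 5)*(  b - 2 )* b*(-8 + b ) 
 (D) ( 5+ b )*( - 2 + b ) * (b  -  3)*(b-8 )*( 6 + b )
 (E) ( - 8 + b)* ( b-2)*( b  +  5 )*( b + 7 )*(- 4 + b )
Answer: A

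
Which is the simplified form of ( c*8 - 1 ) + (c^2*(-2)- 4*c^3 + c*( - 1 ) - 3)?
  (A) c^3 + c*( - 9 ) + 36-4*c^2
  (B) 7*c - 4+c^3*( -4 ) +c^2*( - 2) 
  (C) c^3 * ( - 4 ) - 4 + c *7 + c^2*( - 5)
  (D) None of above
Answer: B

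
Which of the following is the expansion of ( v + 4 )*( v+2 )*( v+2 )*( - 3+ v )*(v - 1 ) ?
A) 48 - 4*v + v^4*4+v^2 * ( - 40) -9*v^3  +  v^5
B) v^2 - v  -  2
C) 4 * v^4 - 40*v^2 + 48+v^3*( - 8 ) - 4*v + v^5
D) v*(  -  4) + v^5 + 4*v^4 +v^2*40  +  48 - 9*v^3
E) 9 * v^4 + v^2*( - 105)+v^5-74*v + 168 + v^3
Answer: A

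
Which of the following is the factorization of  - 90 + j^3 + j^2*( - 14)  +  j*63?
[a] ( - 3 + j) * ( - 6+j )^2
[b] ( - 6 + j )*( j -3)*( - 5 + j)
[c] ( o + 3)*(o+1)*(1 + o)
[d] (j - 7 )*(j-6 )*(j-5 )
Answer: b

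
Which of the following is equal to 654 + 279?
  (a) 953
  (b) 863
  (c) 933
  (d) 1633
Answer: c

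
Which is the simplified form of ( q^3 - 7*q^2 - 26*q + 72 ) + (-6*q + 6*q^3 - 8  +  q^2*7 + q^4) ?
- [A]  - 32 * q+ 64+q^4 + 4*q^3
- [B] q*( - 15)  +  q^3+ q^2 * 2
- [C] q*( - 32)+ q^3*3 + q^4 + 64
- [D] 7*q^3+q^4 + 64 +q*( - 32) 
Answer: D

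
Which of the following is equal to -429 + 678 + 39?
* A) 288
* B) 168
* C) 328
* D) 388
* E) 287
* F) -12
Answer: A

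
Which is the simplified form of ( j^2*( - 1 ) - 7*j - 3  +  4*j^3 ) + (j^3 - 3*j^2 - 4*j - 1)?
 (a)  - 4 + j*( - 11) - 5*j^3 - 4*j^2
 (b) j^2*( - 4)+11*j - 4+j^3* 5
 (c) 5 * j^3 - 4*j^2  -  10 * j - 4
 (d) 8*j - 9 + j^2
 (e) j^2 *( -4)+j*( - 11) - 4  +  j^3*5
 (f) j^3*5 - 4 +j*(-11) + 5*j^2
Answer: e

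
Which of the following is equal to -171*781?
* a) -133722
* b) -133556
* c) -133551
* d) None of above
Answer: c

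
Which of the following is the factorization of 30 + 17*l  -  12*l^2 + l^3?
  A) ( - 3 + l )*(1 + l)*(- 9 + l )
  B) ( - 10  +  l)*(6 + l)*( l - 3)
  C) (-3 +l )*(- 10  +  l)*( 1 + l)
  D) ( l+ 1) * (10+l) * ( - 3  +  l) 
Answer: C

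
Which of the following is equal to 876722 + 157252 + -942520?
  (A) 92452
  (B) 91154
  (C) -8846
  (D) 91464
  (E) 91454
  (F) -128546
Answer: E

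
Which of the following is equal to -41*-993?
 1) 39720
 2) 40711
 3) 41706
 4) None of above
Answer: 4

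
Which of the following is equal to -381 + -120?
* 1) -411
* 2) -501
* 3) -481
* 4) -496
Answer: 2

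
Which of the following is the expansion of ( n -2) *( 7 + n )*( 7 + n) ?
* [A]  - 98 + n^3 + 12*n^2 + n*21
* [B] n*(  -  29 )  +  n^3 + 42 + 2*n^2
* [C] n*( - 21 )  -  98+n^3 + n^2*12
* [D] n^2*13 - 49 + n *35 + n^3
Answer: A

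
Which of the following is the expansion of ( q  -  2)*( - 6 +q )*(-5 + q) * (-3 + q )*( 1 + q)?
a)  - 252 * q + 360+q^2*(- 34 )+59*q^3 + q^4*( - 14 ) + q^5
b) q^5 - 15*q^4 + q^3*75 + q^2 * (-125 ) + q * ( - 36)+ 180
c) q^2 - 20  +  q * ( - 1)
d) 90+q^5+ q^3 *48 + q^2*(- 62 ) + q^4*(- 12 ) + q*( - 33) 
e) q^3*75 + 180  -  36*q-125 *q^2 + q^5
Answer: b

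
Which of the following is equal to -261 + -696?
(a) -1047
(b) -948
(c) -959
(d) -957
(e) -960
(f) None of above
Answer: d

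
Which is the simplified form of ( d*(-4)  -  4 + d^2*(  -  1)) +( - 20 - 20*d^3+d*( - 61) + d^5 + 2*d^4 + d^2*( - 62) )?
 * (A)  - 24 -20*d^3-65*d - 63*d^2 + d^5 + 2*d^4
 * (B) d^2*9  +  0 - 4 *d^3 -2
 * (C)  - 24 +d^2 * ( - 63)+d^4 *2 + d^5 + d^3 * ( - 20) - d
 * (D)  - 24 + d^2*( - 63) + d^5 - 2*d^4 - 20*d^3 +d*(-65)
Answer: A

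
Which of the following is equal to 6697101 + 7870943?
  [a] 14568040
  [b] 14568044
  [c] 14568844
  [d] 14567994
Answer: b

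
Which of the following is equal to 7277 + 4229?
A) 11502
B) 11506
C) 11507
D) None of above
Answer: B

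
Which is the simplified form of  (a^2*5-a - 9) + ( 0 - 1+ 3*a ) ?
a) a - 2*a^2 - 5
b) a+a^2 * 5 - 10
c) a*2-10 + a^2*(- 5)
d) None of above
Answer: d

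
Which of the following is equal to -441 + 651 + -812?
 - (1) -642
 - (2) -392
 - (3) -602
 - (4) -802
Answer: 3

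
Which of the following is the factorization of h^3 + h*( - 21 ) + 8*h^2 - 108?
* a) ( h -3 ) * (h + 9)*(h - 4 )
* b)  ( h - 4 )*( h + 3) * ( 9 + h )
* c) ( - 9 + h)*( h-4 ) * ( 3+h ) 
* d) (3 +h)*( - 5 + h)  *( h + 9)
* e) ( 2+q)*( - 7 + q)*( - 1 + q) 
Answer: b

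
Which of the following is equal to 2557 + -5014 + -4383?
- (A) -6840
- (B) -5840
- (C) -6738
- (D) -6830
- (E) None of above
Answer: A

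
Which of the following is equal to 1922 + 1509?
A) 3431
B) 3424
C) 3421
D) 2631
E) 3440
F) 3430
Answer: A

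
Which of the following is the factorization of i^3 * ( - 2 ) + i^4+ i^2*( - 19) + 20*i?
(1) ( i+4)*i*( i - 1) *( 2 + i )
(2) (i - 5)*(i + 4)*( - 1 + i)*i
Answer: 2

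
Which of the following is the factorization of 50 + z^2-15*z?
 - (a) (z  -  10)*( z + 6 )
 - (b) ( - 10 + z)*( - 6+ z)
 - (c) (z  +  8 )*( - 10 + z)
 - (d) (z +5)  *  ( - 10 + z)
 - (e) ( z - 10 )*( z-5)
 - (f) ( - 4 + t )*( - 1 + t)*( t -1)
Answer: e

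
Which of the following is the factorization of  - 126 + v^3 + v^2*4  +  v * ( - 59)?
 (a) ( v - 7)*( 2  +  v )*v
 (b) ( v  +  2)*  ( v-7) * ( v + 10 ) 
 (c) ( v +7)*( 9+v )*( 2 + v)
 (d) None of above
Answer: d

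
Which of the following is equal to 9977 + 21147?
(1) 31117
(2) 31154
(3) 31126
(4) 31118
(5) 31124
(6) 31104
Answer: 5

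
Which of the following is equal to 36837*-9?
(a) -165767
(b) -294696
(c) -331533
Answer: c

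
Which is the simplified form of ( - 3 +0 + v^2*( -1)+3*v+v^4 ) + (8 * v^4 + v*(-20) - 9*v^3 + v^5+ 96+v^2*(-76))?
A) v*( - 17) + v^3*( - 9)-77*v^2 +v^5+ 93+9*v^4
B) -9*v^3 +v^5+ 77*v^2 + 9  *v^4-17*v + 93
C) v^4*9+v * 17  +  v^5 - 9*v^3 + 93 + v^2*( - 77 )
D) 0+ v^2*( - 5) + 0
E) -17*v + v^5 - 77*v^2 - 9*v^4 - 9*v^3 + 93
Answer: A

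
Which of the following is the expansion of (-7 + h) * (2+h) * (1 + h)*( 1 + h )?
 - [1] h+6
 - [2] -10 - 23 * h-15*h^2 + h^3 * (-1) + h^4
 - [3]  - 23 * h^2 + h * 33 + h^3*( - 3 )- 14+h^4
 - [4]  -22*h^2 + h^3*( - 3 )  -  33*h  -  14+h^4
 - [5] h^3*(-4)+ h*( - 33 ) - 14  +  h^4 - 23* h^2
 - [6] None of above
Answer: 6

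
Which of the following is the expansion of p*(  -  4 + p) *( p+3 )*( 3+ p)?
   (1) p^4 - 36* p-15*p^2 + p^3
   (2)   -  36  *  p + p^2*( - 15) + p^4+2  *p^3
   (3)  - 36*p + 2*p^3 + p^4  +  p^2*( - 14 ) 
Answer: 2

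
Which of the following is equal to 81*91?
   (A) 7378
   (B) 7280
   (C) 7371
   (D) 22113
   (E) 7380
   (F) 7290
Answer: C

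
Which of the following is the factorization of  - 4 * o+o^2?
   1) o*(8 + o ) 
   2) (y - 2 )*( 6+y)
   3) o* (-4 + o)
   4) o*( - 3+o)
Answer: 3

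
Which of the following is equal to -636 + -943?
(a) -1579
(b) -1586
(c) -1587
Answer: a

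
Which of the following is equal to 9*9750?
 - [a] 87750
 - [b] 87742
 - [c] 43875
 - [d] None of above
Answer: a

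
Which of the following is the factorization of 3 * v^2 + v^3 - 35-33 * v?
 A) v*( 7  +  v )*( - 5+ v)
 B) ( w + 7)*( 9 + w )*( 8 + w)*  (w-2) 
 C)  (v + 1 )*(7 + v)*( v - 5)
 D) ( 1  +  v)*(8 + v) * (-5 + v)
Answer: C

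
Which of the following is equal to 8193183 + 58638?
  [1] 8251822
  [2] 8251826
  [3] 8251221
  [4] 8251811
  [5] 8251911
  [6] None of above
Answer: 6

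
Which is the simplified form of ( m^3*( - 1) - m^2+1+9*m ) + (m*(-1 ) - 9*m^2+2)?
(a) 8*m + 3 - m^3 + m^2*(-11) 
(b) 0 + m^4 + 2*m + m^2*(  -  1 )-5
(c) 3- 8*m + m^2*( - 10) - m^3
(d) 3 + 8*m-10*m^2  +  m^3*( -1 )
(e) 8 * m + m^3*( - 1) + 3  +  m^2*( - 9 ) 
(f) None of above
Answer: d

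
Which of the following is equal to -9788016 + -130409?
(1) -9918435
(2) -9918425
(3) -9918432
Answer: 2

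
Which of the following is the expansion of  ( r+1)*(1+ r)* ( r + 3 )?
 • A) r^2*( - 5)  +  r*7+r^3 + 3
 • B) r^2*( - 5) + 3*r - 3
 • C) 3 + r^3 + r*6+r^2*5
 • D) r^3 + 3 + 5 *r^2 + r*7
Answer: D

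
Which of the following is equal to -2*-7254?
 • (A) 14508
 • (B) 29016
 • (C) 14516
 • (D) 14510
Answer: A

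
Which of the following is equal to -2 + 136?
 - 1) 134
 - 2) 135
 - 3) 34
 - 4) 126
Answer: 1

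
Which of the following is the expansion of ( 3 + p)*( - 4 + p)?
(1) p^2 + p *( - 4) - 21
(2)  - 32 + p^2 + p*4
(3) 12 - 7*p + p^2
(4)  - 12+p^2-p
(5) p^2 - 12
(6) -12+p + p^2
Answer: 4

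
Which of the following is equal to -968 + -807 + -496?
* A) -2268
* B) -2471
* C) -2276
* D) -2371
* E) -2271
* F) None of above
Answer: E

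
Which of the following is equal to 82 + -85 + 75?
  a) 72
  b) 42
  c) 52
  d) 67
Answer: a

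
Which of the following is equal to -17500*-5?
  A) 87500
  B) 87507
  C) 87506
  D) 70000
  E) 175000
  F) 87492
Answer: A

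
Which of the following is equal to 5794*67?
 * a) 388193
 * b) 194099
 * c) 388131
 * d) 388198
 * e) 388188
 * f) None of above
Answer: d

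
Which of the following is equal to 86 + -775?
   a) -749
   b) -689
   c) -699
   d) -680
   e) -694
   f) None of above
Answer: b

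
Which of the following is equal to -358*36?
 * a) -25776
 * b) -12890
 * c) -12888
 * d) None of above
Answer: c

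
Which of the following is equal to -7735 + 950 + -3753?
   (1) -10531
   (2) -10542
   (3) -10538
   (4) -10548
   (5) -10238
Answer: 3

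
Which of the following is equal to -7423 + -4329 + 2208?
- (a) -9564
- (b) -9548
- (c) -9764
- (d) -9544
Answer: d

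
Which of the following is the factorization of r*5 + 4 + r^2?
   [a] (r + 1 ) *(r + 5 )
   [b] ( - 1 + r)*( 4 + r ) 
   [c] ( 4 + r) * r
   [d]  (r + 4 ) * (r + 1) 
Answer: d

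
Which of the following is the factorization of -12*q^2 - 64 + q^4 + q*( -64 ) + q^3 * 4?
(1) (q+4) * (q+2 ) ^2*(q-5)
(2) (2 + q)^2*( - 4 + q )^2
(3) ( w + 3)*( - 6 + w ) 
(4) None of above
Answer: 4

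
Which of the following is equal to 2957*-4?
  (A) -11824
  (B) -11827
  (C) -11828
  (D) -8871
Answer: C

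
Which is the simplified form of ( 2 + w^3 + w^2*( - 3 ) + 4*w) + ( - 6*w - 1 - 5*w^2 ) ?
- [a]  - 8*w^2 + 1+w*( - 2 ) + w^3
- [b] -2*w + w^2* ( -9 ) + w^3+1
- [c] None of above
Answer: a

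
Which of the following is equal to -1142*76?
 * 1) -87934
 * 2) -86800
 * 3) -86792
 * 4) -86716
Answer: 3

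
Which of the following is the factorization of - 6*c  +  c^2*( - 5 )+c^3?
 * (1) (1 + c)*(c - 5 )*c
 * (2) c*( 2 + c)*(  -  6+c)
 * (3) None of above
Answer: 3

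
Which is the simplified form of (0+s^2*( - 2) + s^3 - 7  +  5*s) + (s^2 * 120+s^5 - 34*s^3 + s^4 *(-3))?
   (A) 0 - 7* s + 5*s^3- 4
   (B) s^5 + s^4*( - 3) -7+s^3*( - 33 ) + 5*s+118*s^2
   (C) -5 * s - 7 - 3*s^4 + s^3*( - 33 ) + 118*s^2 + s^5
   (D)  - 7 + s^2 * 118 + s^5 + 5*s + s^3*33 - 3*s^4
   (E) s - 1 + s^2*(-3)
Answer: B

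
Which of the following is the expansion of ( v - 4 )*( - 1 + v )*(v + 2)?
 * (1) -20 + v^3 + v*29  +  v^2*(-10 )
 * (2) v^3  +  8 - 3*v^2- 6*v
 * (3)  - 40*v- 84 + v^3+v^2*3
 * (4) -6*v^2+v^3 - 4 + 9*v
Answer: 2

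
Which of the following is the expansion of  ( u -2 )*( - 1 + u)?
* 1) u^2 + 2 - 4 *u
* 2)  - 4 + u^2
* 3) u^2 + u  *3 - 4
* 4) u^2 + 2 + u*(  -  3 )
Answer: 4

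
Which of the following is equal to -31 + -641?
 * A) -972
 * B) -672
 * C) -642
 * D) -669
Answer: B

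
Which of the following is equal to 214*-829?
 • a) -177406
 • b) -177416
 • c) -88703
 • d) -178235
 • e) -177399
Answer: a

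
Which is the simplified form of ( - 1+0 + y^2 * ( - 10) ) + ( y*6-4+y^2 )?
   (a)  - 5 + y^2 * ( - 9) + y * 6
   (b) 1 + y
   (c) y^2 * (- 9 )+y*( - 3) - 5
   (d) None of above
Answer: a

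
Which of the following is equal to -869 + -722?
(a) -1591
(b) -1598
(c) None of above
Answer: a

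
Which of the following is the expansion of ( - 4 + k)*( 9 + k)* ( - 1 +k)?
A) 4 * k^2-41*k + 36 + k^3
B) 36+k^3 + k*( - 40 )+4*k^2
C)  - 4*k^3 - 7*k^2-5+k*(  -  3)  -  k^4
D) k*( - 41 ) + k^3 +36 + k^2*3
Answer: A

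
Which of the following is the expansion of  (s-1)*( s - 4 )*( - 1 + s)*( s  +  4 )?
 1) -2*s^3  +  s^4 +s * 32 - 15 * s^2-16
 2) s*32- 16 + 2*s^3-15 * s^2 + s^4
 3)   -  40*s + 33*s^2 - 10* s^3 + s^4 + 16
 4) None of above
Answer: 1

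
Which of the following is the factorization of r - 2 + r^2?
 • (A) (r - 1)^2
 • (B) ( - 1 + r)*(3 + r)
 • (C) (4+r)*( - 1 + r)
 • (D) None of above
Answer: D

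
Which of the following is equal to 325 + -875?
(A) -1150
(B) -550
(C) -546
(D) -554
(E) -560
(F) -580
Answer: B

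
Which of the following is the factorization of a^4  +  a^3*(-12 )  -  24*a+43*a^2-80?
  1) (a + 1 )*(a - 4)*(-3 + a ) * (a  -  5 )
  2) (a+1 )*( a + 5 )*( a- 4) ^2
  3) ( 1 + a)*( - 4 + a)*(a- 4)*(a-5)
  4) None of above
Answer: 3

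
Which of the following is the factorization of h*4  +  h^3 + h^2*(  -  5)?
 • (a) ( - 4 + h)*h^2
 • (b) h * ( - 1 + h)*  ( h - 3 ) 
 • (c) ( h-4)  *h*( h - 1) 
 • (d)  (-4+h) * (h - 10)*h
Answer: c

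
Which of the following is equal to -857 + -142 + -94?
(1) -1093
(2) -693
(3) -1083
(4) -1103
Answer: 1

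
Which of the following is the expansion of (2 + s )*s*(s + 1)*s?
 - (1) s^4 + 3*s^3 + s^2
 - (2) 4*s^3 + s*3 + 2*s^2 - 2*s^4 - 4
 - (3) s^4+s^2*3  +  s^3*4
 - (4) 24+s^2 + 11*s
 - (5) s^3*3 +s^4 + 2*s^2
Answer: 5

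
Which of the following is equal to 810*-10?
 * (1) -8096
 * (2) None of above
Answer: 2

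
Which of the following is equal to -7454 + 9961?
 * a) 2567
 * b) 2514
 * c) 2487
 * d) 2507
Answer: d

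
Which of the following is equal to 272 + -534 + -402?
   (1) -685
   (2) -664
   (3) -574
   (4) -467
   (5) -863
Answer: 2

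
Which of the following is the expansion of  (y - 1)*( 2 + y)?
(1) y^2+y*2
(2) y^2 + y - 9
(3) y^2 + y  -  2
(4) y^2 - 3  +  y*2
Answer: 3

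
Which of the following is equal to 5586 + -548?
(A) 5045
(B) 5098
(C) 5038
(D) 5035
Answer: C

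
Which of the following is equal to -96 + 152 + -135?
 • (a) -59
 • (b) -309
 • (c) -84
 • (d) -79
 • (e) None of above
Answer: d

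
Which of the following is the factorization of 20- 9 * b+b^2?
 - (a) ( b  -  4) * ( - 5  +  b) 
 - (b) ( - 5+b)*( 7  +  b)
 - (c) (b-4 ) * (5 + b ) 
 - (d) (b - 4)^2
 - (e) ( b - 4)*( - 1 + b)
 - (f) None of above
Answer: a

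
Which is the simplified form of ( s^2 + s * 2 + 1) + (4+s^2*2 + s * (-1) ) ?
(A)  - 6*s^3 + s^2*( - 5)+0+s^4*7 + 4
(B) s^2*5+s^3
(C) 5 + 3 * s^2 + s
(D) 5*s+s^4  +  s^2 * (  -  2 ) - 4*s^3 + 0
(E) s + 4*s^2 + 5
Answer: C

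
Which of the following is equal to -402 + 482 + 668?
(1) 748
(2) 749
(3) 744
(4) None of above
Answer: 1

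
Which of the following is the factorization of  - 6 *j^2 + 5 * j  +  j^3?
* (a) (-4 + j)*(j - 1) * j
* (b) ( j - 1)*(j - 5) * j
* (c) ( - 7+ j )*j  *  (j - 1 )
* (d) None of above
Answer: b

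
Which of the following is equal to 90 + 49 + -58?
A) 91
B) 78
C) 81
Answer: C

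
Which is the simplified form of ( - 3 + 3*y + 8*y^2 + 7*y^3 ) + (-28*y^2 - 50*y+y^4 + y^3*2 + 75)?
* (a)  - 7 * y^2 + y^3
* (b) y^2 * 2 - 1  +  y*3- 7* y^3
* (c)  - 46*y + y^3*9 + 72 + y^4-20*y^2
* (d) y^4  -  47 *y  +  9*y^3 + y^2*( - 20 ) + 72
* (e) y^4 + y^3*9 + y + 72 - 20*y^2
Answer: d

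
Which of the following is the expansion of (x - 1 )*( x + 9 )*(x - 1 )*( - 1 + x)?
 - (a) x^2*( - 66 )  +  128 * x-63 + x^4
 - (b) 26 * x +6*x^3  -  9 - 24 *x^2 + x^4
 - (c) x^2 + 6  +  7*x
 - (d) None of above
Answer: b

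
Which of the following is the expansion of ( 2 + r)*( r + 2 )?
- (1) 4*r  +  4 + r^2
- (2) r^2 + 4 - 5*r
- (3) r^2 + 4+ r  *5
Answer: 1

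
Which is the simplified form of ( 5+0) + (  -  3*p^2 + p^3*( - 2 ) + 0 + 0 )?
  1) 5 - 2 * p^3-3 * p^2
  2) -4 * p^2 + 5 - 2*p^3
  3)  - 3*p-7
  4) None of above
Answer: 1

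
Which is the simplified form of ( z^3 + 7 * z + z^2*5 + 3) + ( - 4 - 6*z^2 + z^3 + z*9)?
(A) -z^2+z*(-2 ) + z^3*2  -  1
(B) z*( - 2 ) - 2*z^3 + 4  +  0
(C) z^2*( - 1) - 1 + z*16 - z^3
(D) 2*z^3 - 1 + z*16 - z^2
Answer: D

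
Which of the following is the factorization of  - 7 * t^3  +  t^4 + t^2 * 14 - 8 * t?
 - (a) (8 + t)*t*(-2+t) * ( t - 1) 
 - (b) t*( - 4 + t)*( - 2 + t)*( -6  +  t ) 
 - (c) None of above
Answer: c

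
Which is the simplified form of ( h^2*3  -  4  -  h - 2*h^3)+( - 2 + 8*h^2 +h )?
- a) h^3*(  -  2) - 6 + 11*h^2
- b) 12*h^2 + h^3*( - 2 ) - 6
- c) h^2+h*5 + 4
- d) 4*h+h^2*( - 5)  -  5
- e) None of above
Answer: a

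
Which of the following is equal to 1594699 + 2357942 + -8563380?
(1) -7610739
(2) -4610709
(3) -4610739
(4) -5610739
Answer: 3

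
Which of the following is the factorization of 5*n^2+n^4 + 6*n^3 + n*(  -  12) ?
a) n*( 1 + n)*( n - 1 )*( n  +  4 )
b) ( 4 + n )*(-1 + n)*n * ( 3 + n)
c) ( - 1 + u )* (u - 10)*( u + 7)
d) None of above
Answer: b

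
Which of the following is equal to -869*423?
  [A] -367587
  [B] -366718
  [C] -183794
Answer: A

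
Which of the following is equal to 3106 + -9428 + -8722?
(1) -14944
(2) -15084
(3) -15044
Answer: 3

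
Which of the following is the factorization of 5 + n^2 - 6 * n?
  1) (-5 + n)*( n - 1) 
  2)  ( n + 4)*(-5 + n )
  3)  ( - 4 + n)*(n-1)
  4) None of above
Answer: 1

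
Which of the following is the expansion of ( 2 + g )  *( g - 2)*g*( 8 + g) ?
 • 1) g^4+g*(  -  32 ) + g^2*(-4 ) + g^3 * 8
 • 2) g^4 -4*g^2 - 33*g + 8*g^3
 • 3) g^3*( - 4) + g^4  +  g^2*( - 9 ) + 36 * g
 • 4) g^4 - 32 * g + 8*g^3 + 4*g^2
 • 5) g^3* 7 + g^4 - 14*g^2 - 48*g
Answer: 1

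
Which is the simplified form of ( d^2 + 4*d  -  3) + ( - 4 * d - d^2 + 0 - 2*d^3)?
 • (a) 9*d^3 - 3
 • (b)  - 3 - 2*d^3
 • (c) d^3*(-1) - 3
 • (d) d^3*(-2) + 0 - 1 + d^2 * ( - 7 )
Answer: b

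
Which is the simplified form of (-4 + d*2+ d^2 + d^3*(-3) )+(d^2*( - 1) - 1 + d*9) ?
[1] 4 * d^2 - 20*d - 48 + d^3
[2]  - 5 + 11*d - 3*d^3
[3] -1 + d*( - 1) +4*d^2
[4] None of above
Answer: 2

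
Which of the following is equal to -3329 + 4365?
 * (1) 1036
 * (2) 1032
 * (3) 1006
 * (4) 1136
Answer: 1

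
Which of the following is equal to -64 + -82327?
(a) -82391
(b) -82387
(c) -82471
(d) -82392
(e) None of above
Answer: a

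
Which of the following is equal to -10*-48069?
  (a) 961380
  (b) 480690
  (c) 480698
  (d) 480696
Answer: b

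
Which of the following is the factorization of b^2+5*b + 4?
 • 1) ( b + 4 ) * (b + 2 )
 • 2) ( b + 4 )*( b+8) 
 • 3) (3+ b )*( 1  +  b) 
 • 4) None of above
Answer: 4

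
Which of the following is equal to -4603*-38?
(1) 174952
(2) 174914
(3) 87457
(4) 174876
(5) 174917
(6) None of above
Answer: 2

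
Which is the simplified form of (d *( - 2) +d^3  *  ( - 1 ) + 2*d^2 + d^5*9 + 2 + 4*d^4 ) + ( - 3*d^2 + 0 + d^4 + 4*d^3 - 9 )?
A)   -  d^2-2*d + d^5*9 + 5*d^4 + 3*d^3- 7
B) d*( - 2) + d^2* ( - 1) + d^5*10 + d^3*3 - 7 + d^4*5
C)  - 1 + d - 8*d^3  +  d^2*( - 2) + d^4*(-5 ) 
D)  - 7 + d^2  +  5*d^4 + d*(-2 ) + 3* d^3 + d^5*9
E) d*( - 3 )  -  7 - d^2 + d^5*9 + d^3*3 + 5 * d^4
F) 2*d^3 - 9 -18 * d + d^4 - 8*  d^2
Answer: A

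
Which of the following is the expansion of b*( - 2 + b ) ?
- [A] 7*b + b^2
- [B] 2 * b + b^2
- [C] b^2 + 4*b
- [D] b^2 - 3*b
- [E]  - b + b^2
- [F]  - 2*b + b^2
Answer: F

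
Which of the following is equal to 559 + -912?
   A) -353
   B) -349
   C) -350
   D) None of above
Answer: A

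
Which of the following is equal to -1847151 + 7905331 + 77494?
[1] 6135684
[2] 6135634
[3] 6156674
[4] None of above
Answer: 4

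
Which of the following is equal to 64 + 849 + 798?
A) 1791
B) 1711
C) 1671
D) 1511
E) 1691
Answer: B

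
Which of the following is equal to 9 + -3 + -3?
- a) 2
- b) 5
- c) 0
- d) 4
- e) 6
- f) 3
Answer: f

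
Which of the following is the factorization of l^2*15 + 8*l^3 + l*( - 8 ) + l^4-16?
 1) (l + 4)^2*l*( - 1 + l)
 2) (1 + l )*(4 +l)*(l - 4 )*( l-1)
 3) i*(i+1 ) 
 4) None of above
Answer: 4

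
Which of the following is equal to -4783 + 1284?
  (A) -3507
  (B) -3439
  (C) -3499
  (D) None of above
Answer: C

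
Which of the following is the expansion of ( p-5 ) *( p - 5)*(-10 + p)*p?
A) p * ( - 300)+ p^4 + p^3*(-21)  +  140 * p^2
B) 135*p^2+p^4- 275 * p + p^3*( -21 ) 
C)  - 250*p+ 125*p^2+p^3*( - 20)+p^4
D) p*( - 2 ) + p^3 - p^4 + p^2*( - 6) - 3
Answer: C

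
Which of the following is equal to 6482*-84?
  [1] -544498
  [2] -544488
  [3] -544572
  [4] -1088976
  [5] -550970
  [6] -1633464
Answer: 2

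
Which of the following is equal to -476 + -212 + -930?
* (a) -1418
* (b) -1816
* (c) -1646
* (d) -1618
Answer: d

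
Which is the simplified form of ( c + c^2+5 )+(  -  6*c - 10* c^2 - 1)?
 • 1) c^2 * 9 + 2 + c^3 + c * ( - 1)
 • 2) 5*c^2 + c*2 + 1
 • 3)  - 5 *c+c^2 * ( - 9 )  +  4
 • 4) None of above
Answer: 3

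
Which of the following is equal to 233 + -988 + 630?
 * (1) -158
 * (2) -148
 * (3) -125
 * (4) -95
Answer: 3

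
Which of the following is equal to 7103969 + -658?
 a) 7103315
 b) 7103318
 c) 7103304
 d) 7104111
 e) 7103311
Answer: e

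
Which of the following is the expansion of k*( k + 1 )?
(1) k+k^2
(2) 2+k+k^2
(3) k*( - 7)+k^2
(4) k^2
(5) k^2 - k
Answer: 1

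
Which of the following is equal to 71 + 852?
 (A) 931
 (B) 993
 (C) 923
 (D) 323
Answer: C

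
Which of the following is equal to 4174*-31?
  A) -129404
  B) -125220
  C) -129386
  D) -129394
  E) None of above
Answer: D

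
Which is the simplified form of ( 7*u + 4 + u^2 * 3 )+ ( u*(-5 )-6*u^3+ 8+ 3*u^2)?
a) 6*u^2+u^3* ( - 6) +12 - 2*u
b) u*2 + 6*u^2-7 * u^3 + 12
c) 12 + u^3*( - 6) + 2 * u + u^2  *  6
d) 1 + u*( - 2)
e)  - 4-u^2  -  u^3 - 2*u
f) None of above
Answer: c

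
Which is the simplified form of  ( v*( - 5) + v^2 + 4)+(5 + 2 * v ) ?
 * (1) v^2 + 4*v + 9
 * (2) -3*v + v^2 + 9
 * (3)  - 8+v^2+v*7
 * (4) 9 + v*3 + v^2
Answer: 2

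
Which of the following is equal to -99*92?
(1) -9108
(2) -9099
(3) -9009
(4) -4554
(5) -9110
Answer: 1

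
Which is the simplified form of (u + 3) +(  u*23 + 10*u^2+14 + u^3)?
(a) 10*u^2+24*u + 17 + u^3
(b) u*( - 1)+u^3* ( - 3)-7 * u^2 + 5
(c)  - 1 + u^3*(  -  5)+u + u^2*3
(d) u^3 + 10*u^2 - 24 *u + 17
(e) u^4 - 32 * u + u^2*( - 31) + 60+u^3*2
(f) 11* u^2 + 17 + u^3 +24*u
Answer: a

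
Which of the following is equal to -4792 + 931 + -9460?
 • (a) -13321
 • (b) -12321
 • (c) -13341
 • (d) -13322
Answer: a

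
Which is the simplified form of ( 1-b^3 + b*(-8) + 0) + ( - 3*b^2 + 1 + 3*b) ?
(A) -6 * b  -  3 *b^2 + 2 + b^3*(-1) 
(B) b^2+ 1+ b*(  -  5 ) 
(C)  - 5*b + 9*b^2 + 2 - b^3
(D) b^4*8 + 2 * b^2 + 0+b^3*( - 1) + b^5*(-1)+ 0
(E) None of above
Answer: E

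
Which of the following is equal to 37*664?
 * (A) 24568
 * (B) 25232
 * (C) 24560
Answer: A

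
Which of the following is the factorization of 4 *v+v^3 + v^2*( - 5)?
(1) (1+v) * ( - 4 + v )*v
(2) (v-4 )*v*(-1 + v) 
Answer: 2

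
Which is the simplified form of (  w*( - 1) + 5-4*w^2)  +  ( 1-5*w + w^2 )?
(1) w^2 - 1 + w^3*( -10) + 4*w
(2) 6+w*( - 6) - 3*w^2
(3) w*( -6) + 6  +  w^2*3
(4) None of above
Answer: 2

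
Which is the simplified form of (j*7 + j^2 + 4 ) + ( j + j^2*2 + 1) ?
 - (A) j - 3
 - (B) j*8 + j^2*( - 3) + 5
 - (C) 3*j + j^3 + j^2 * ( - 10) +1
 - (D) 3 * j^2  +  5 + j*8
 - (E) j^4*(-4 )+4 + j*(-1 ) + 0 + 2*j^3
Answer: D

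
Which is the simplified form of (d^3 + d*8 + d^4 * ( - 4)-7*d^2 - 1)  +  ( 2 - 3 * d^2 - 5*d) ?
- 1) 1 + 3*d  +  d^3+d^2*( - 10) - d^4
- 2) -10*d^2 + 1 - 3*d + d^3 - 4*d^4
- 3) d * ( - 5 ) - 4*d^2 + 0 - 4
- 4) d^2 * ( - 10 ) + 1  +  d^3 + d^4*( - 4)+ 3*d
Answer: 4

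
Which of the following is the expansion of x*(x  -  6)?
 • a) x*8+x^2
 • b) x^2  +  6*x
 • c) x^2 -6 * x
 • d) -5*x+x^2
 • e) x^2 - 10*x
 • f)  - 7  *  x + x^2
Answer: c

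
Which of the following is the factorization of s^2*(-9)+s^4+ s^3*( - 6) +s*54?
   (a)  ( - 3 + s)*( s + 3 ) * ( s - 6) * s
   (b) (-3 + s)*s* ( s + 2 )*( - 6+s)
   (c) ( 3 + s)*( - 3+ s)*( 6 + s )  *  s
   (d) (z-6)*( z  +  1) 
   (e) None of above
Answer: a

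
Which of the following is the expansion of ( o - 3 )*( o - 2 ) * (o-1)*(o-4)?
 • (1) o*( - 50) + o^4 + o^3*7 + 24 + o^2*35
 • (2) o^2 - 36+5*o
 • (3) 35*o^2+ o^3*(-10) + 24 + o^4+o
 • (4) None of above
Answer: 4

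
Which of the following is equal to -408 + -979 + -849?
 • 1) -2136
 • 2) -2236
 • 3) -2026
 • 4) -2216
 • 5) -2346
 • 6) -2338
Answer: 2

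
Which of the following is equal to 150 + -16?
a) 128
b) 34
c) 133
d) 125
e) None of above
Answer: e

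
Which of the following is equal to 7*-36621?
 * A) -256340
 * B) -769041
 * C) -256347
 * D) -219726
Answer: C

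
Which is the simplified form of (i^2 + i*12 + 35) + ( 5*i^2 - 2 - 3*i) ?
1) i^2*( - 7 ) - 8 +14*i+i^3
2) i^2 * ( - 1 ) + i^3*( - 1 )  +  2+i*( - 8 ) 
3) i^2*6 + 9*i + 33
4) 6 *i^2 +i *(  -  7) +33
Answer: 3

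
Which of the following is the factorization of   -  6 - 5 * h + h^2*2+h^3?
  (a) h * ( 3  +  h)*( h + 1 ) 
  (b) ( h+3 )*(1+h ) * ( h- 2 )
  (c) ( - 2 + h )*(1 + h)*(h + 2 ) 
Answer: b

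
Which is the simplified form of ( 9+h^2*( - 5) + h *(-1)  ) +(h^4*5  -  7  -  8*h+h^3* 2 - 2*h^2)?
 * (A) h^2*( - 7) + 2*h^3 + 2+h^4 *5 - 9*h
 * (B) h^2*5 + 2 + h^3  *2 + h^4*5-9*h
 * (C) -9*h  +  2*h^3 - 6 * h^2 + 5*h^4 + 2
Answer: A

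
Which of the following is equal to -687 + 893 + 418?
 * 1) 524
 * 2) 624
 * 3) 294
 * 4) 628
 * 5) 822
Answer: 2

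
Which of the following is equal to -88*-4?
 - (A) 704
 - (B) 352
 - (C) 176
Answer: B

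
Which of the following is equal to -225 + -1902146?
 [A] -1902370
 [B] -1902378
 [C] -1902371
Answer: C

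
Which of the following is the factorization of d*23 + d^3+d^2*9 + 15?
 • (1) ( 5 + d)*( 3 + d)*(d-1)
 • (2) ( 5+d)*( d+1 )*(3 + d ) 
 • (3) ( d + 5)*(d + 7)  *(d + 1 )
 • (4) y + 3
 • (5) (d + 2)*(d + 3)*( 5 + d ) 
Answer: 2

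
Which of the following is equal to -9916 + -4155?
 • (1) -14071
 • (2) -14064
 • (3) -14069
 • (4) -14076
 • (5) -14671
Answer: 1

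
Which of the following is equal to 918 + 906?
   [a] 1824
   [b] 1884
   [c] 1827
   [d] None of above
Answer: a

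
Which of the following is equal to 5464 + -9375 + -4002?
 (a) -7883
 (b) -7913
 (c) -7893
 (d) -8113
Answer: b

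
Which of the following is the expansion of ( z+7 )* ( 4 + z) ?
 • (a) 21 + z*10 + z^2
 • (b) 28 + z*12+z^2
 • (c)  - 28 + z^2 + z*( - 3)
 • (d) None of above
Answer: d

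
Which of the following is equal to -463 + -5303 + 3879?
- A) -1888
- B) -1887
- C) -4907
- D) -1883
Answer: B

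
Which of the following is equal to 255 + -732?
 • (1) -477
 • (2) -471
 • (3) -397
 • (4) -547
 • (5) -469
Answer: 1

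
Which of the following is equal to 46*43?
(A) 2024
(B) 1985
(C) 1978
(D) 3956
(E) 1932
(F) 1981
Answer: C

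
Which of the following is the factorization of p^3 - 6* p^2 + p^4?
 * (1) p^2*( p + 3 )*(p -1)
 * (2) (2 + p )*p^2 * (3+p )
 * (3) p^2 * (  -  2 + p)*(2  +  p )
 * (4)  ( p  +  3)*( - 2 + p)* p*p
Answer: 4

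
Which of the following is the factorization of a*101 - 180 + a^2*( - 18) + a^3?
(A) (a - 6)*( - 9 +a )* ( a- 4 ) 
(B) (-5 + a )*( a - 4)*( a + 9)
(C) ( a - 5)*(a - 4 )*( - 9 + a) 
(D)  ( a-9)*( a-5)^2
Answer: C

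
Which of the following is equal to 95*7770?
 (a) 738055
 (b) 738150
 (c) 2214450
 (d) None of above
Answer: b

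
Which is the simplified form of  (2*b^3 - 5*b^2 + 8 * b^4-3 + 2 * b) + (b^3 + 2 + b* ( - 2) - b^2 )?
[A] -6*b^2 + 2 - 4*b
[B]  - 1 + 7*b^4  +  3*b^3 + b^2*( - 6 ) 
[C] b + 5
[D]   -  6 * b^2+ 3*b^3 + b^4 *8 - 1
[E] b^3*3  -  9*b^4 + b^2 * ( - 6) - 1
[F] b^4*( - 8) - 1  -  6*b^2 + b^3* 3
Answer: D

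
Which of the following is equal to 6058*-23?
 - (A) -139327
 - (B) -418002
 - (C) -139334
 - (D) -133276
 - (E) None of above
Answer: C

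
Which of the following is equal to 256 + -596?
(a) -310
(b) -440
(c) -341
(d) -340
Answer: d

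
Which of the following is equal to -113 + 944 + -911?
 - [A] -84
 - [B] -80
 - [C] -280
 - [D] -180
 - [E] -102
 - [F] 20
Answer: B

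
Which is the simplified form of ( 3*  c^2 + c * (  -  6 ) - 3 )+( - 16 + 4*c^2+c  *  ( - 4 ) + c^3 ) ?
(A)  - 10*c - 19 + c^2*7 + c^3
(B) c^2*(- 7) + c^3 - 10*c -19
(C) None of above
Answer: A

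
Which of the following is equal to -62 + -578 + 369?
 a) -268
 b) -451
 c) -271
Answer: c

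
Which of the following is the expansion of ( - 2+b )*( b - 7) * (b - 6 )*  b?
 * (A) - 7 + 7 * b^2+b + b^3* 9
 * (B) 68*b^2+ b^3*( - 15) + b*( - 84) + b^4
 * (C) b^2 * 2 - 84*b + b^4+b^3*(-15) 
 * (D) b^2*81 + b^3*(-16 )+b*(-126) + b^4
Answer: B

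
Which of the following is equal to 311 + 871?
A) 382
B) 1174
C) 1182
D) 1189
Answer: C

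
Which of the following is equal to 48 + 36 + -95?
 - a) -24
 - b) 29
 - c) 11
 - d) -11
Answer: d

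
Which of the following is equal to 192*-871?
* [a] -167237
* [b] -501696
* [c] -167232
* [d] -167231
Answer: c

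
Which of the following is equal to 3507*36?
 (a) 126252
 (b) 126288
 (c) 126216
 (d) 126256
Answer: a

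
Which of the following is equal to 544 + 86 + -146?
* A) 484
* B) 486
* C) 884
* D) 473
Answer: A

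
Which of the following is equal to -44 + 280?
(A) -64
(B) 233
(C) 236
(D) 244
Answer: C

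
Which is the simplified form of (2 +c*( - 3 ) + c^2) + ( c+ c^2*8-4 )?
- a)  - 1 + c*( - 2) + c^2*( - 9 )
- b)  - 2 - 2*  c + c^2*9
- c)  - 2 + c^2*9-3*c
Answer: b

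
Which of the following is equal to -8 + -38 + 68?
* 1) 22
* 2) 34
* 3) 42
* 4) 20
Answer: 1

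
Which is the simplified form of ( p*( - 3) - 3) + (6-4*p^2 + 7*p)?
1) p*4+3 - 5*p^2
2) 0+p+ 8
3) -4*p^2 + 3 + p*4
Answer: 3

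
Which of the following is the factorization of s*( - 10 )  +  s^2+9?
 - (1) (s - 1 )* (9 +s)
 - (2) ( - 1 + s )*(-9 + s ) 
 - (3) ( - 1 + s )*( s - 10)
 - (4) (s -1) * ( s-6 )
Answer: 2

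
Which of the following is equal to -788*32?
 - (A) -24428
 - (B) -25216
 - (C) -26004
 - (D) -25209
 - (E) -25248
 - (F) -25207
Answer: B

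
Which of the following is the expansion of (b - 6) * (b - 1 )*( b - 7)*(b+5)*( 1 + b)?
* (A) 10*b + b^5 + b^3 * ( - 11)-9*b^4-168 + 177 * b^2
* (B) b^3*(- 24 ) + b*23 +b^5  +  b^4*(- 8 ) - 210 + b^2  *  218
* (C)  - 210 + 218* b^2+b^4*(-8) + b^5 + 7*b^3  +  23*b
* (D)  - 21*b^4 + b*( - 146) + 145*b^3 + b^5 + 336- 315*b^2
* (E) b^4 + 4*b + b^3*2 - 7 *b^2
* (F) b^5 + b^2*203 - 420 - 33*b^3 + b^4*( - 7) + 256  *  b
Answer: B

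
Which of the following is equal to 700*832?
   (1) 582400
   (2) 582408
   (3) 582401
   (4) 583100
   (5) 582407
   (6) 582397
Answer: 1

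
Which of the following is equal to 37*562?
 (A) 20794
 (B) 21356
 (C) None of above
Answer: A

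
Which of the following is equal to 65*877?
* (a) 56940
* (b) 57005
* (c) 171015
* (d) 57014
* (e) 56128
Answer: b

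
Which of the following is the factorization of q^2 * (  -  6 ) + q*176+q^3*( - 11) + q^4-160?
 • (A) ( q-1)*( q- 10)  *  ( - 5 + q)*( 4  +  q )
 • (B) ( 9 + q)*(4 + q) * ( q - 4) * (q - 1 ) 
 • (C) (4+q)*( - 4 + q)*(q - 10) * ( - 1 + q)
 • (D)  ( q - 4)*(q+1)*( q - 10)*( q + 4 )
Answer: C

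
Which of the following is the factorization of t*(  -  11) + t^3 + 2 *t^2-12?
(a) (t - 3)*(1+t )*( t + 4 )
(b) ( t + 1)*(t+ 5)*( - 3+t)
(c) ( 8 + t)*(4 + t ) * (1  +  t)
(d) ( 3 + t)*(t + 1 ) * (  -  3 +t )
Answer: a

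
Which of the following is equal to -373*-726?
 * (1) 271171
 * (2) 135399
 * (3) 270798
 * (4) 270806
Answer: 3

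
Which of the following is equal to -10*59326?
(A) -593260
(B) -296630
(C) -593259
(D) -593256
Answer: A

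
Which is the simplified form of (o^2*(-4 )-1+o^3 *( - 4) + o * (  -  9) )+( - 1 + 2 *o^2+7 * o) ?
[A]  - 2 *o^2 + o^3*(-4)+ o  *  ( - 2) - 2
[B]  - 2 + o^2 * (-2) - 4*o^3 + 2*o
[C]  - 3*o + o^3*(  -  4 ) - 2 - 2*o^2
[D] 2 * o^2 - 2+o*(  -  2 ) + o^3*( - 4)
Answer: A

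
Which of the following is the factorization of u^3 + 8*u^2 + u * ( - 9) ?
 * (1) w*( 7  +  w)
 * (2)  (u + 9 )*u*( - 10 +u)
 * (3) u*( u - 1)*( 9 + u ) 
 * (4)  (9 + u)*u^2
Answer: 3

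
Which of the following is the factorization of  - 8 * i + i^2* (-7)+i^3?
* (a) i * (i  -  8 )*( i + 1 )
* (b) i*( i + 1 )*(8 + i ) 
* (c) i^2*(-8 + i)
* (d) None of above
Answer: a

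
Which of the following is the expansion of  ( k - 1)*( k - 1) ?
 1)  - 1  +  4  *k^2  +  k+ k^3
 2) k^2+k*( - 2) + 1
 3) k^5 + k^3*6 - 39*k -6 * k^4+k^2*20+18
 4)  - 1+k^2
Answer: 2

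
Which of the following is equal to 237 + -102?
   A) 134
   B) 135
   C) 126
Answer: B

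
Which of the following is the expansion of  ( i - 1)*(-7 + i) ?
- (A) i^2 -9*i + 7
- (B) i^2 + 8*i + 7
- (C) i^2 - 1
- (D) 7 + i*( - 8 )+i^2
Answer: D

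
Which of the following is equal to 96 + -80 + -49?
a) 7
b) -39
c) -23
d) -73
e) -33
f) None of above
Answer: e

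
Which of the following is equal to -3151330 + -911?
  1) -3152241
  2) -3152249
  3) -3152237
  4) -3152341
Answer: 1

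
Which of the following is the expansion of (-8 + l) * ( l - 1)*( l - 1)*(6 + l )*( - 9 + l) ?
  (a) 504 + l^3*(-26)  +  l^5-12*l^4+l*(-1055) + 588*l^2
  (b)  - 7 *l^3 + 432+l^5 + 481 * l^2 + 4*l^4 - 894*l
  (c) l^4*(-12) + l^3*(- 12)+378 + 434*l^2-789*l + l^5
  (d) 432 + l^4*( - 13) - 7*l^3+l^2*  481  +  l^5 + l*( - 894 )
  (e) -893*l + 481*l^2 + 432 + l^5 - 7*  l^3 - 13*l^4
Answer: d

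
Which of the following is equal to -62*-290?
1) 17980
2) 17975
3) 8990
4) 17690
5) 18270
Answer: 1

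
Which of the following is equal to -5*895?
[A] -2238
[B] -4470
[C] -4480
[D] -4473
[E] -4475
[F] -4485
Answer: E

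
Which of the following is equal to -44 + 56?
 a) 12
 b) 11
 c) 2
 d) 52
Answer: a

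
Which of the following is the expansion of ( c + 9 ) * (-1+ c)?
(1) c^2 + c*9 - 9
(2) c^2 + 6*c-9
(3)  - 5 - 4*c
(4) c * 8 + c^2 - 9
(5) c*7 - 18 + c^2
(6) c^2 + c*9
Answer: 4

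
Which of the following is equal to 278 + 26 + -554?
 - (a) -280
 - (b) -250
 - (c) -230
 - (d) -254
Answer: b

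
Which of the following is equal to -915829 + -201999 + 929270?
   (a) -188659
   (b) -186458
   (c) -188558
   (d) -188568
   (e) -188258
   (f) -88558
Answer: c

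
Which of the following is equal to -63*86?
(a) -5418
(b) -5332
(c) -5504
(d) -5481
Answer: a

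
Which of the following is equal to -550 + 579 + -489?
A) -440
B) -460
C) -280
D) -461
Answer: B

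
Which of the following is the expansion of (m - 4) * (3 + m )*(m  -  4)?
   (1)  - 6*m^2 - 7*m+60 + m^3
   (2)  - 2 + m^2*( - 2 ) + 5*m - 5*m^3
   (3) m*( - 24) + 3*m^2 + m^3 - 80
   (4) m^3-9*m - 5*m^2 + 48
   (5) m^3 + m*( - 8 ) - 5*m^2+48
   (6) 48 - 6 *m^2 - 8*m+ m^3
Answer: 5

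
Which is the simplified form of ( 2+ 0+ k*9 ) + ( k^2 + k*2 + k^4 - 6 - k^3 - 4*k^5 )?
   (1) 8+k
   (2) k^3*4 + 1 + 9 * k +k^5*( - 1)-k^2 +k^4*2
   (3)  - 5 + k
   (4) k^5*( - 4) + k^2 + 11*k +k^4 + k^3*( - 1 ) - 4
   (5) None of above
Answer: 4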